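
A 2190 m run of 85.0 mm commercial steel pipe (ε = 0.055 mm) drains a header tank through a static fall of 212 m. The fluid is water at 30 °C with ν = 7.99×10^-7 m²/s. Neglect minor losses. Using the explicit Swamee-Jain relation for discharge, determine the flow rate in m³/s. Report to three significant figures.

Q ≈ 0.0166 m³/s

Swamee-Jain (Type II): Q = -0.965·√(gD⁵h_f/L)·ln[ε/(3.7D) + √(3.17ν²L/(gD³h_f))]
√(gD⁵h_f/L) = √(9.81·0.0850⁵·212/2190) = 0.002053
ε/(3.7D) = 1.75×10^-4; √(3.17ν²L/(gD³h_f)) = 5.89×10^-5
Q = -0.965·0.002053·ln(2.338×10^-4) = 0.01656 m³/s
Check: V = 2.92 m/s, Re = 3.11×10^5, f = 0.01909, h_f = 214 m ≈ 212 m ✓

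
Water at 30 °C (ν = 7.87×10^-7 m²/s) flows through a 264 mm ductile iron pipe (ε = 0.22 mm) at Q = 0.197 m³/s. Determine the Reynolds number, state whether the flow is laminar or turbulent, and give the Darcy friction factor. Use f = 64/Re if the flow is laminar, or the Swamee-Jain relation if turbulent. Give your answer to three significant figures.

Re ≈ 1.21×10^6; turbulent; f ≈ 0.0192

V = 4Q/(πD²) = 3.599 m/s
Re = VD/ν = 3.599·0.264/7.87×10^-7 = 1.21×10^6
Re > 4000 → turbulent; ε/D = 8.33×10^-4
Swamee-Jain: f = 0.01917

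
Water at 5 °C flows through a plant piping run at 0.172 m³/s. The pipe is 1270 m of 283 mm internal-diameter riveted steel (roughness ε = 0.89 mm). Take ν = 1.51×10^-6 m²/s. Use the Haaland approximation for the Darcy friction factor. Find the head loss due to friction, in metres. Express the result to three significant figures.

V = 4Q/(πD²) = 4·0.172/(π·0.283²) = 2.734 m/s
Re = VD/ν = 2.734·0.283/1.51×10^-6 = 5.12×10^5 → turbulent
ε/D = 0.89/283 = 0.00314
Haaland: f = 0.02680
h_f = f(L/D)V²/(2g) = 0.02680·(1270/0.283)·2.734²/(2·9.81) = 45.83 m

h_f ≈ 45.8 m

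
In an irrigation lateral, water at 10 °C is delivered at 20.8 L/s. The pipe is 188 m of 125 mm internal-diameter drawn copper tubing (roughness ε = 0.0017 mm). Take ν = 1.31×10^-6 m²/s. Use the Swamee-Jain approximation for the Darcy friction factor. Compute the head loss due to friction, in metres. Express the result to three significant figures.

h_f ≈ 3.59 m

V = 4Q/(πD²) = 4·0.0208/(π·0.125²) = 1.695 m/s
Re = VD/ν = 1.695·0.125/1.31×10^-6 = 1.62×10^5 → turbulent
ε/D = 0.0017/125 = 1.36×10^-5
Swamee-Jain: f = 0.01631
h_f = f(L/D)V²/(2g) = 0.01631·(188/0.125)·1.695²/(2·9.81) = 3.591 m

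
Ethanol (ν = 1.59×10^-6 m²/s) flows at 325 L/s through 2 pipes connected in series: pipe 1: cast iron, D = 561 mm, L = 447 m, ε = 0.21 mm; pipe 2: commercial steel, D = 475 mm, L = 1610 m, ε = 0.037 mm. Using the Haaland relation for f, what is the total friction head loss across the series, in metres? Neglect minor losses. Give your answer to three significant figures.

Pipe 1: V = 1.315 m/s, Re = 4.64×10^5, ε/D = 3.74×10^-4, f = 0.01679, h_1 = f(L/D)V²/2g = 1.179 m
Pipe 2: V = 1.834 m/s, Re = 5.48×10^5, ε/D = 7.79×10^-5, f = 0.01385, h_2 = f(L/D)V²/2g = 8.049 m
Series → Q common, losses add: H = Σh = 9.228 m

H ≈ 9.23 m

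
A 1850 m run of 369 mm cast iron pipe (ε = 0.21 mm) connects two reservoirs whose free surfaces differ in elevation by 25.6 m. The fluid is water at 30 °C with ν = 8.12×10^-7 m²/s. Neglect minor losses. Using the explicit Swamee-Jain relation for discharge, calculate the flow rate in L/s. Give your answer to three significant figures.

Q ≈ 255 L/s

Swamee-Jain (Type II): Q = -0.965·√(gD⁵h_f/L)·ln[ε/(3.7D) + √(3.17ν²L/(gD³h_f))]
√(gD⁵h_f/L) = √(9.81·0.369⁵·25.6/1850) = 0.03047
ε/(3.7D) = 1.54×10^-4; √(3.17ν²L/(gD³h_f)) = 1.75×10^-5
Q = -0.965·0.03047·ln(1.713×10^-4) = 0.2550 m³/s
Check: V = 2.38 m/s, Re = 1.08×10^6, f = 0.01771, h_f = 25.7 m ≈ 25.6 m ✓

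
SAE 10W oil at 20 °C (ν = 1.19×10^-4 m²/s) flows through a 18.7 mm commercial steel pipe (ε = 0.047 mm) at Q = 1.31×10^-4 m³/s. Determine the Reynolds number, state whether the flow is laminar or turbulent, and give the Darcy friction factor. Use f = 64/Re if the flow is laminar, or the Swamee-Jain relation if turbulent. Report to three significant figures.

V = 4Q/(πD²) = 0.4770 m/s
Re = VD/ν = 0.4770·0.0187/1.19×10^-4 = 75.0
Re < 2300 → laminar → f = 64/Re = 0.8539

Re ≈ 75.0; laminar; f = 64/Re ≈ 0.854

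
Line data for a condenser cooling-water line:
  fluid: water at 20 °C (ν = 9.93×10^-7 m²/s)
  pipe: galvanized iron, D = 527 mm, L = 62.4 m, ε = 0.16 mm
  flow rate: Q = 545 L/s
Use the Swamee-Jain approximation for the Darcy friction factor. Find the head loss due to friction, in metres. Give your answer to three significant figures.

V = 4Q/(πD²) = 4·0.545/(π·0.527²) = 2.499 m/s
Re = VD/ν = 2.499·0.527/9.93×10^-7 = 1.33×10^6 → turbulent
ε/D = 0.16/527 = 3.04×10^-4
Swamee-Jain: f = 0.01562
h_f = f(L/D)V²/(2g) = 0.01562·(62.4/0.527)·2.499²/(2·9.81) = 0.5884 m

h_f ≈ 0.588 m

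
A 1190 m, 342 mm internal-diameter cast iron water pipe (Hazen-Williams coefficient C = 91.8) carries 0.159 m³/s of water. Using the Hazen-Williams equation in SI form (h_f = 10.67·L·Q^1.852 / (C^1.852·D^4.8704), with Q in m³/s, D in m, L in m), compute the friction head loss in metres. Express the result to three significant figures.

h_f = 10.67·1190·0.159^1.852 / (91.8^1.852·0.342^4.8704) = 18.15 m

h_f ≈ 18.2 m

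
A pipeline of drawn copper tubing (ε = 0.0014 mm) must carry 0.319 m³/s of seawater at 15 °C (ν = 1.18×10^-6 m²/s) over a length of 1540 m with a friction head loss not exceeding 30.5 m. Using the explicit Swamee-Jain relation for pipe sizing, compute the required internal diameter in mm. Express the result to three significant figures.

Swamee-Jain (Type III): D = 0.66·[ε^1.25·(LQ²/(gh_f))^4.75 + ν·Q^9.4·(L/(gh_f))^5.2]^0.04
LQ²/(gh_f) = 0.5238; L/(gh_f) = 5.147
Term 1 = ε^1.25·(…)^4.75 = 2.23×10^-9; Term 2 = ν·Q^9.4·(…)^5.2 = 1.28×10^-7
D = 0.66·(2.23×10^-9 + 1.28×10^-7)^0.04 = 0.3501 m = 350 mm
Check: V = 3.31 m/s, Re = 9.83×10^5, f = 0.01174, h_f = 28.9 m ≈ 30.5 m ✓

D ≈ 350 mm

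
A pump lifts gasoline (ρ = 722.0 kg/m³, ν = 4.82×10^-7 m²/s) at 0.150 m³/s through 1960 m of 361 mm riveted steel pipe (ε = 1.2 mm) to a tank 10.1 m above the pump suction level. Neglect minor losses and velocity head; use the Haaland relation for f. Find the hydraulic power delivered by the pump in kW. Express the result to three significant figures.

V = 4Q/(πD²) = 1.466 m/s; Re = 1.10×10^6; ε/D = 0.00332; f = 0.02709
h_f = f(L/D)V²/2g = 16.10 m
Total head H = z + h_f = 10.1 + 16.10 = 26.20 m
P_hyd = ρgQH = 722.0·9.81·0.150·26.20 = 27.84 kW

P_hyd ≈ 27.8 kW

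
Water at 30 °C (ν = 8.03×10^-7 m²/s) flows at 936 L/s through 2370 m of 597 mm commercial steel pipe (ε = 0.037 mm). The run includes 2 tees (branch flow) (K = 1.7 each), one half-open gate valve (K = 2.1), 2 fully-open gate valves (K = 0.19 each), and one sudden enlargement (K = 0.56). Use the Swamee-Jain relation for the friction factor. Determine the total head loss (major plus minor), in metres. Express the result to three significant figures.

V = 4Q/(πD²) = 3.344 m/s; V²/2g = 0.5699 m
Re = 2.49×10^6, ε/D = 6.20×10^-5 → f = 0.01196 (Swamee-Jain)
Major: h_f = f(L/D)·V²/2g = 0.01196·3970·0.5699 = 27.06 m
Minor: ΣK = 6.44; h_m = ΣK·V²/2g = 3.670 m
Total H_L = 27.06 + 3.670 = 30.73 m

H_L ≈ 30.7 m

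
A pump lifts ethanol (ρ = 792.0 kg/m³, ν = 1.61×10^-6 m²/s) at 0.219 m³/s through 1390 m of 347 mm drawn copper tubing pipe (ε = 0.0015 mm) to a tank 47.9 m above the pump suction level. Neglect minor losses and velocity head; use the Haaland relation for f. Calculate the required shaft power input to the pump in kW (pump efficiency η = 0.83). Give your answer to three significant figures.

P_shaft ≈ 128 kW

V = 4Q/(πD²) = 2.316 m/s; Re = 4.99×10^5; ε/D = 4.32×10^-6; f = 0.01311
h_f = f(L/D)V²/2g = 14.36 m
Total head H = z + h_f = 47.9 + 14.36 = 62.26 m
P_hyd = ρgQH = 792.0·9.81·0.219·62.26 = 105.9 kW
P_shaft = P_hyd/η = 105.9/0.83 = 127.6 kW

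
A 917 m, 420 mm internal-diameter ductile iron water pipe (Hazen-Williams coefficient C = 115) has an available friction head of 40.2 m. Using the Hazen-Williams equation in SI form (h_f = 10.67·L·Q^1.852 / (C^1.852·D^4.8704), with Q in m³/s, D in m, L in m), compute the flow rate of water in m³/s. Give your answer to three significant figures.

Q ≈ 0.605 m³/s

Rearranging: Q = [h_f·C^1.852·D^4.8704 / (10.67·L)]^(1/1.852)
Q = [40.2·115^1.852·0.420^4.8704 / (10.67·917)]^0.540 = 0.6045 m³/s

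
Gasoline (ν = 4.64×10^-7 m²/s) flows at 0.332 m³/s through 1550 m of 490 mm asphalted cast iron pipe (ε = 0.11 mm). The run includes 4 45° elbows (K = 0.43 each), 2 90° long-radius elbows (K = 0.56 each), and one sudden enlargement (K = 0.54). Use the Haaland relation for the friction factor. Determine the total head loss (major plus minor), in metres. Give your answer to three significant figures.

H_L ≈ 7.79 m

V = 4Q/(πD²) = 1.761 m/s; V²/2g = 0.1580 m
Re = 1.86×10^6, ε/D = 2.24×10^-4 → f = 0.01452 (Haaland)
Major: h_f = f(L/D)·V²/2g = 0.01452·3163·0.1580 = 7.259 m
Minor: ΣK = 3.38; h_m = ΣK·V²/2g = 0.5340 m
Total H_L = 7.259 + 0.5340 = 7.793 m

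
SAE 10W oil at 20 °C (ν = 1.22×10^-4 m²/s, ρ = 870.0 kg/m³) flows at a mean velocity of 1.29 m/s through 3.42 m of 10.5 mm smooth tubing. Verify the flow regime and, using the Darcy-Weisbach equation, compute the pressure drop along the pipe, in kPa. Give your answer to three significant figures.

Δp ≈ 136 kPa

Re = VD/ν = 1.29·0.01050/1.22×10^-4 = 111 → laminar (Re < 2300)
f = 64/Re = 0.5764
h_f = f(L/D)V²/(2g) = 0.5764·(3.42/0.01050)·1.29²/(2·9.81) = 15.92 m
Δp = ρg·h_f = 870.0·9.81·15.92 = 135.9 kPa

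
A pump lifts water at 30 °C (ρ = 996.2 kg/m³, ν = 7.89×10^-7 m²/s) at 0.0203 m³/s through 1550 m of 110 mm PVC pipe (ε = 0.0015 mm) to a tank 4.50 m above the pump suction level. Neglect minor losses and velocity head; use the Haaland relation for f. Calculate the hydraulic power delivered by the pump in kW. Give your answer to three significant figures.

P_hyd ≈ 10.3 kW

V = 4Q/(πD²) = 2.136 m/s; Re = 2.98×10^5; ε/D = 1.36×10^-5; f = 0.01447
h_f = f(L/D)V²/2g = 47.43 m
Total head H = z + h_f = 4.50 + 47.43 = 51.93 m
P_hyd = ρgQH = 996.2·9.81·0.0203·51.93 = 10.30 kW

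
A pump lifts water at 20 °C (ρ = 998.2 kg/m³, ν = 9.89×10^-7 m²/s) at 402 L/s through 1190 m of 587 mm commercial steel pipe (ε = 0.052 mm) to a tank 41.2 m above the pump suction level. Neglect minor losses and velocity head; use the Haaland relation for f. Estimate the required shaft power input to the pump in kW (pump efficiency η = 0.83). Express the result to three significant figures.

P_shaft ≈ 210 kW

V = 4Q/(πD²) = 1.485 m/s; Re = 8.82×10^5; ε/D = 8.86×10^-5; f = 0.01330
h_f = f(L/D)V²/2g = 3.033 m
Total head H = z + h_f = 41.2 + 3.033 = 44.23 m
P_hyd = ρgQH = 998.2·9.81·0.402·44.23 = 174.1 kW
P_shaft = P_hyd/η = 174.1/0.83 = 209.8 kW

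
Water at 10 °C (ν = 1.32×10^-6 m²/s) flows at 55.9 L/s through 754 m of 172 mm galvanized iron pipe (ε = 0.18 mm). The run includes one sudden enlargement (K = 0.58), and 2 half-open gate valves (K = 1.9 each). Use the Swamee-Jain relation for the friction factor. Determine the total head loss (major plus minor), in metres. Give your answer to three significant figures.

V = 4Q/(πD²) = 2.406 m/s; V²/2g = 0.2950 m
Re = 3.13×10^5, ε/D = 0.00105 → f = 0.02090 (Swamee-Jain)
Major: h_f = f(L/D)·V²/2g = 0.02090·4384·0.2950 = 27.03 m
Minor: ΣK = 4.38; h_m = ΣK·V²/2g = 1.292 m
Total H_L = 27.03 + 1.292 = 28.32 m

H_L ≈ 28.3 m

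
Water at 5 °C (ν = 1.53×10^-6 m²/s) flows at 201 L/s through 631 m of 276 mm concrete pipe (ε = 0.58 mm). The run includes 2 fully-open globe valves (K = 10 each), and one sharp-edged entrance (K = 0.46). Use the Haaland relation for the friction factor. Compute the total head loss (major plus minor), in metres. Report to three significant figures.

V = 4Q/(πD²) = 3.360 m/s; V²/2g = 0.5753 m
Re = 6.06×10^5, ε/D = 0.00210 → f = 0.02404 (Haaland)
Major: h_f = f(L/D)·V²/2g = 0.02404·2286·0.5753 = 31.61 m
Minor: ΣK = 20.5; h_m = ΣK·V²/2g = 11.77 m
Total H_L = 31.61 + 11.77 = 43.38 m

H_L ≈ 43.4 m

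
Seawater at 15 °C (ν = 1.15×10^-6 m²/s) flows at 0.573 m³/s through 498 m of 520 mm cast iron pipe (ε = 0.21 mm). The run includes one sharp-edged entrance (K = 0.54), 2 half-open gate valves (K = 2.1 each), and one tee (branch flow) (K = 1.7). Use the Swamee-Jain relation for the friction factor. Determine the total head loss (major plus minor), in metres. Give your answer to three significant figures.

H_L ≈ 8.25 m

V = 4Q/(πD²) = 2.698 m/s; V²/2g = 0.3710 m
Re = 1.22×10^6, ε/D = 4.04×10^-4 → f = 0.01650 (Swamee-Jain)
Major: h_f = f(L/D)·V²/2g = 0.01650·957.7·0.3710 = 5.865 m
Minor: ΣK = 6.44; h_m = ΣK·V²/2g = 2.389 m
Total H_L = 5.865 + 2.389 = 8.254 m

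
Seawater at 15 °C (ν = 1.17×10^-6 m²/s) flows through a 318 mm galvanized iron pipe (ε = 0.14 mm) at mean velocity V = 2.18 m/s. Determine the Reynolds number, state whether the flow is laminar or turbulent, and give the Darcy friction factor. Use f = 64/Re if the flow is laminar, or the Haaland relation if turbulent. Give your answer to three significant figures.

Re = VD/ν = 2.180·0.318/1.17×10^-6 = 5.93×10^5
Re > 4000 → turbulent; ε/D = 4.40×10^-4
Haaland: f = 0.01705

Re ≈ 5.93×10^5; turbulent; f ≈ 0.0171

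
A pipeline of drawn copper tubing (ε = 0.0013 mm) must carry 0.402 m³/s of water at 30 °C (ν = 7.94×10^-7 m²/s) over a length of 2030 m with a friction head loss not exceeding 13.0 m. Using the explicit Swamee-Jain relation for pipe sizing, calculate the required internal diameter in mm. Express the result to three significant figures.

D ≈ 475 mm

Swamee-Jain (Type III): D = 0.66·[ε^1.25·(LQ²/(gh_f))^4.75 + ν·Q^9.4·(L/(gh_f))^5.2]^0.04
LQ²/(gh_f) = 2.572; L/(gh_f) = 15.92
Term 1 = ε^1.25·(…)^4.75 = 3.90×10^-6; Term 2 = ν·Q^9.4·(…)^5.2 = 2.69×10^-4
D = 0.66·(3.90×10^-6 + 2.69×10^-4)^0.04 = 0.4753 m = 475 mm
Check: V = 2.27 m/s, Re = 1.36×10^6, f = 0.01112, h_f = 12.4 m ≈ 13.0 m ✓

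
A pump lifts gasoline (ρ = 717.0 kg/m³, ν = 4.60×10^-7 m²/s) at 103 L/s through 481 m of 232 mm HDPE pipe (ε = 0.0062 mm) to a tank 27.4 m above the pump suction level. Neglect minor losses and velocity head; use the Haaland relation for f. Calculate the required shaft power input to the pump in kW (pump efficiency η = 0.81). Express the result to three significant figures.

V = 4Q/(πD²) = 2.437 m/s; Re = 1.23×10^6; ε/D = 2.67×10^-5; f = 0.01177
h_f = f(L/D)V²/2g = 7.385 m
Total head H = z + h_f = 27.4 + 7.385 = 34.79 m
P_hyd = ρgQH = 717.0·9.81·0.103·34.79 = 25.20 kW
P_shaft = P_hyd/η = 25.20/0.81 = 31.11 kW

P_shaft ≈ 31.1 kW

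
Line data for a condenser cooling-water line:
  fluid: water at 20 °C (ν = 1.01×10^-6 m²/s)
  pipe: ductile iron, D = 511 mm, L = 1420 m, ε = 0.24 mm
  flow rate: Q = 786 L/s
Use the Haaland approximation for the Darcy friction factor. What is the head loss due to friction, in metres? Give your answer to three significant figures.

V = 4Q/(πD²) = 4·0.786/(π·0.511²) = 3.833 m/s
Re = VD/ν = 3.833·0.511/1.01×10^-6 = 1.94×10^6 → turbulent
ε/D = 0.24/511 = 4.70×10^-4
Haaland: f = 0.01674
h_f = f(L/D)V²/(2g) = 0.01674·(1420/0.511)·3.833²/(2·9.81) = 34.83 m

h_f ≈ 34.8 m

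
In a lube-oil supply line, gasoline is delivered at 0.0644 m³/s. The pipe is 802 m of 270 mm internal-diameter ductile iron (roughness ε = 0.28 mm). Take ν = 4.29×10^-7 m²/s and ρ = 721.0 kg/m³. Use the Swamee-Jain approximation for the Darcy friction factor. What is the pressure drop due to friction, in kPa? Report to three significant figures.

Δp ≈ 27.5 kPa

V = 4Q/(πD²) = 4·0.0644/(π·0.270²) = 1.125 m/s
Re = VD/ν = 1.125·0.270/4.29×10^-7 = 7.08×10^5 → turbulent
ε/D = 0.28/270 = 0.00104
Swamee-Jain: f = 0.02033
h_f = f(L/D)V²/(2g) = 0.02033·(802/0.270)·1.125²/(2·9.81) = 3.894 m
Δp = ρg·h_f = 721.0·9.81·3.894 = 27.54 kPa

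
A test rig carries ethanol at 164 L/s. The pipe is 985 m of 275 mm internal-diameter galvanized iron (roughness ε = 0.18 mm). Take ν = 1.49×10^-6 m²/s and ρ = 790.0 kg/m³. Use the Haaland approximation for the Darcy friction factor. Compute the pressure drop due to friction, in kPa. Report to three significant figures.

Δp ≈ 199 kPa

V = 4Q/(πD²) = 4·0.164/(π·0.275²) = 2.761 m/s
Re = VD/ν = 2.761·0.275/1.49×10^-6 = 5.10×10^5 → turbulent
ε/D = 0.18/275 = 6.55×10^-4
Haaland: f = 0.01848
h_f = f(L/D)V²/(2g) = 0.01848·(985/0.275)·2.761²/(2·9.81) = 25.72 m
Δp = ρg·h_f = 790.0·9.81·25.72 = 199.4 kPa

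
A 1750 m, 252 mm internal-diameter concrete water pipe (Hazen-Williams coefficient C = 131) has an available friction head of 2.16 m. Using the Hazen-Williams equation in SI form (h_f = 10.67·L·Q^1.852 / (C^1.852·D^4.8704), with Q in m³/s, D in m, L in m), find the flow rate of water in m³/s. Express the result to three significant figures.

Q ≈ 0.0261 m³/s

Rearranging: Q = [h_f·C^1.852·D^4.8704 / (10.67·L)]^(1/1.852)
Q = [2.16·131^1.852·0.252^4.8704 / (10.67·1750)]^0.540 = 0.02615 m³/s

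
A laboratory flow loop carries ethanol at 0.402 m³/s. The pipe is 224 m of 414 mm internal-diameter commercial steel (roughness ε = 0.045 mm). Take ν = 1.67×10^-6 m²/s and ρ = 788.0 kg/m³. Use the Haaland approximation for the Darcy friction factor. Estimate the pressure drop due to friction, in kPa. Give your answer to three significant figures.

Δp ≈ 26.2 kPa

V = 4Q/(πD²) = 4·0.402/(π·0.414²) = 2.986 m/s
Re = VD/ν = 2.986·0.414/1.67×10^-6 = 7.40×10^5 → turbulent
ε/D = 0.045/414 = 1.09×10^-4
Haaland: f = 0.01380
h_f = f(L/D)V²/(2g) = 0.01380·(224/0.414)·2.986²/(2·9.81) = 3.393 m
Δp = ρg·h_f = 788.0·9.81·3.393 = 26.23 kPa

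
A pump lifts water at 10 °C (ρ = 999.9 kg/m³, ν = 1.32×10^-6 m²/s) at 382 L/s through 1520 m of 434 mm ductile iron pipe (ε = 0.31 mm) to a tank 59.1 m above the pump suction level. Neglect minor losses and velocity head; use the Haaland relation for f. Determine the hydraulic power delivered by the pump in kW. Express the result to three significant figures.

V = 4Q/(πD²) = 2.582 m/s; Re = 8.49×10^5; ε/D = 7.14×10^-4; f = 0.01856
h_f = f(L/D)V²/2g = 22.09 m
Total head H = z + h_f = 59.1 + 22.09 = 81.19 m
P_hyd = ρgQH = 999.9·9.81·0.382·81.19 = 304.2 kW

P_hyd ≈ 304 kW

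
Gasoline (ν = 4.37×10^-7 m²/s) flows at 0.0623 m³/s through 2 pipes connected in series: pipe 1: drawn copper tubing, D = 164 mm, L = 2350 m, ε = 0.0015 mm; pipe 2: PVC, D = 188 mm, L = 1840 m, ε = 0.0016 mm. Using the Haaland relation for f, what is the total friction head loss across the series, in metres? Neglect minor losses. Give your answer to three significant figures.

H ≈ 103 m

Pipe 1: V = 2.949 m/s, Re = 1.11×10^6, ε/D = 9.15×10^-6, f = 0.01157, h_1 = f(L/D)V²/2g = 73.48 m
Pipe 2: V = 2.244 m/s, Re = 9.66×10^5, ε/D = 8.51×10^-6, f = 0.01180, h_2 = f(L/D)V²/2g = 29.66 m
Series → Q common, losses add: H = Σh = 103.1 m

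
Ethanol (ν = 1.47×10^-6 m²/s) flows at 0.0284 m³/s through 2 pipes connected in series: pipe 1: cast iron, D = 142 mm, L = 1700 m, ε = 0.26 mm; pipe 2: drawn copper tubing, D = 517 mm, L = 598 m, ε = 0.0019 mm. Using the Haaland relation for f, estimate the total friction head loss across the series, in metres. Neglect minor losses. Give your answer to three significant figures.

Pipe 1: V = 1.793 m/s, Re = 1.73×10^5, ε/D = 0.00183, f = 0.02388, h_1 = f(L/D)V²/2g = 46.86 m
Pipe 2: V = 0.1353 m/s, Re = 4.76×10^4, ε/D = 3.68×10^-6, f = 0.02095, h_2 = f(L/D)V²/2g = 0.02261 m
Series → Q common, losses add: H = Σh = 46.88 m

H ≈ 46.9 m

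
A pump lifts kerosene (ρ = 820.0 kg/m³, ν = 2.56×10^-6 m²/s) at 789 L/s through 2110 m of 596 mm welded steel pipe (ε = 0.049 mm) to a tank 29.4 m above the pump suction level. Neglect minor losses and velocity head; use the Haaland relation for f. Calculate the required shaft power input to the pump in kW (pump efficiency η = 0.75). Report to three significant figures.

V = 4Q/(πD²) = 2.828 m/s; Re = 6.58×10^5; ε/D = 8.22×10^-5; f = 0.01361
h_f = f(L/D)V²/2g = 19.65 m
Total head H = z + h_f = 29.4 + 19.65 = 49.05 m
P_hyd = ρgQH = 820.0·9.81·0.789·49.05 = 311.3 kW
P_shaft = P_hyd/η = 311.3/0.75 = 415.1 kW

P_shaft ≈ 415 kW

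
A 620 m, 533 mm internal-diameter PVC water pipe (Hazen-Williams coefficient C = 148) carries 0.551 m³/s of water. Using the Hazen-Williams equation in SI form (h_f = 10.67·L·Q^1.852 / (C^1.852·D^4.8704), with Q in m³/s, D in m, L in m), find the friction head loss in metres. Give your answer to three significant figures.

h_f = 10.67·620·0.551^1.852 / (148^1.852·0.533^4.8704) = 4.496 m

h_f ≈ 4.50 m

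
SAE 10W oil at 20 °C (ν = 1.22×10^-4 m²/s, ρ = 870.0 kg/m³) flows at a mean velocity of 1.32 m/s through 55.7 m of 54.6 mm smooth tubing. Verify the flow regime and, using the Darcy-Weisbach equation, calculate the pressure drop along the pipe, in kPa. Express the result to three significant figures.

Δp ≈ 83.8 kPa

Re = VD/ν = 1.32·0.05460/1.22×10^-4 = 591 → laminar (Re < 2300)
f = 64/Re = 0.1083
h_f = f(L/D)V²/(2g) = 0.1083·(55.7/0.05460)·1.32²/(2·9.81) = 9.815 m
Δp = ρg·h_f = 870.0·9.81·9.815 = 83.77 kPa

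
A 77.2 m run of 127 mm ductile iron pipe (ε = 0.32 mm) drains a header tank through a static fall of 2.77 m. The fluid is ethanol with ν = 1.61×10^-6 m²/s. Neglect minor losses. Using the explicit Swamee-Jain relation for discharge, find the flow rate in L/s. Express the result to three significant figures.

Q ≈ 23.5 L/s

Swamee-Jain (Type II): Q = -0.965·√(gD⁵h_f/L)·ln[ε/(3.7D) + √(3.17ν²L/(gD³h_f))]
√(gD⁵h_f/L) = √(9.81·0.127⁵·2.77/77.2) = 0.003410
ε/(3.7D) = 6.81×10^-4; √(3.17ν²L/(gD³h_f)) = 1.07×10^-4
Q = -0.965·0.003410·ln(7.877×10^-4) = 0.02352 m³/s
Check: V = 1.86 m/s, Re = 1.46×10^5, f = 0.02616, h_f = 2.79 m ≈ 2.77 m ✓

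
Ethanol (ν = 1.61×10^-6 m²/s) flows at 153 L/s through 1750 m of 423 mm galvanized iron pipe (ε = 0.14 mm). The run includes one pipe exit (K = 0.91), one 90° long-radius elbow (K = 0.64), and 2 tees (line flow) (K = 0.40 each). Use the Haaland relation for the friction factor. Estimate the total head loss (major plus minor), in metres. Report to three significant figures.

V = 4Q/(πD²) = 1.089 m/s; V²/2g = 0.06041 m
Re = 2.86×10^5, ε/D = 3.31×10^-4 → f = 0.01709 (Haaland)
Major: h_f = f(L/D)·V²/2g = 0.01709·4137·0.06041 = 4.270 m
Minor: ΣK = 2.35; h_m = ΣK·V²/2g = 0.1420 m
Total H_L = 4.270 + 0.1420 = 4.412 m

H_L ≈ 4.41 m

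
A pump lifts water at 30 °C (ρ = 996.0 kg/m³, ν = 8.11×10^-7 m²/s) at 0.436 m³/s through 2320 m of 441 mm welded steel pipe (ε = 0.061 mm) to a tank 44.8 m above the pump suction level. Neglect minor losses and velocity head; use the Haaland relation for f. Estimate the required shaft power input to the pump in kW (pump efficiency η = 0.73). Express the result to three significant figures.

V = 4Q/(πD²) = 2.854 m/s; Re = 1.55×10^6; ε/D = 1.38×10^-4; f = 0.01351
h_f = f(L/D)V²/2g = 29.52 m
Total head H = z + h_f = 44.8 + 29.52 = 74.32 m
P_hyd = ρgQH = 996.0·9.81·0.436·74.32 = 316.6 kW
P_shaft = P_hyd/η = 316.6/0.73 = 433.7 kW

P_shaft ≈ 434 kW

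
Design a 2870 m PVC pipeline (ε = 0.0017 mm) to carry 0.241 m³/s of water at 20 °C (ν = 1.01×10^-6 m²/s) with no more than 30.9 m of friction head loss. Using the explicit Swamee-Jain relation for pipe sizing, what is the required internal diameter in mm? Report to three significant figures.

D ≈ 355 mm

Swamee-Jain (Type III): D = 0.66·[ε^1.25·(LQ²/(gh_f))^4.75 + ν·Q^9.4·(L/(gh_f))^5.2]^0.04
LQ²/(gh_f) = 0.5499; L/(gh_f) = 9.468
Term 1 = ε^1.25·(…)^4.75 = 3.58×10^-9; Term 2 = ν·Q^9.4·(…)^5.2 = 1.87×10^-7
D = 0.66·(3.58×10^-9 + 1.87×10^-7)^0.04 = 0.3554 m = 355 mm
Check: V = 2.43 m/s, Re = 8.55×10^5, f = 0.01203, h_f = 29.2 m ≈ 30.9 m ✓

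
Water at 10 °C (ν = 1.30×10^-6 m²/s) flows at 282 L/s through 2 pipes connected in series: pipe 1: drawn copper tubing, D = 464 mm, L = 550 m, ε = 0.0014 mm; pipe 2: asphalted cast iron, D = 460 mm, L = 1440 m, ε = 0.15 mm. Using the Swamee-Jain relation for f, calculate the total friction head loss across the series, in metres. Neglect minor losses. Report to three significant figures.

Pipe 1: V = 1.668 m/s, Re = 5.95×10^5, ε/D = 3.02×10^-6, f = 0.01275, h_1 = f(L/D)V²/2g = 2.142 m
Pipe 2: V = 1.697 m/s, Re = 6.00×10^5, ε/D = 3.26×10^-4, f = 0.01639, h_2 = f(L/D)V²/2g = 7.530 m
Series → Q common, losses add: H = Σh = 9.671 m

H ≈ 9.67 m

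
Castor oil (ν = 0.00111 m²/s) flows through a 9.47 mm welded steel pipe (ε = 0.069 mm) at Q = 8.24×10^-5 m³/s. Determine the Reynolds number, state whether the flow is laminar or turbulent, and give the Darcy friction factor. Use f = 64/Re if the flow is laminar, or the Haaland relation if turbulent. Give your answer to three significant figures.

Re ≈ 9.98; laminar; f = 64/Re ≈ 6.41

V = 4Q/(πD²) = 1.170 m/s
Re = VD/ν = 1.170·0.00947/0.00111 = 9.98
Re < 2300 → laminar → f = 64/Re = 6.412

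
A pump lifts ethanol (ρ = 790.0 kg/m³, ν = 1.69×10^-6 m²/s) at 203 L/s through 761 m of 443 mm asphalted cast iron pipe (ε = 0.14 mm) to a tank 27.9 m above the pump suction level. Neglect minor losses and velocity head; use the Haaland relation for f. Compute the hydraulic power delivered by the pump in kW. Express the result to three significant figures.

P_hyd ≈ 47.9 kW

V = 4Q/(πD²) = 1.317 m/s; Re = 3.45×10^5; ε/D = 3.16×10^-4; f = 0.01672
h_f = f(L/D)V²/2g = 2.539 m
Total head H = z + h_f = 27.9 + 2.539 = 30.44 m
P_hyd = ρgQH = 790.0·9.81·0.203·30.44 = 47.89 kW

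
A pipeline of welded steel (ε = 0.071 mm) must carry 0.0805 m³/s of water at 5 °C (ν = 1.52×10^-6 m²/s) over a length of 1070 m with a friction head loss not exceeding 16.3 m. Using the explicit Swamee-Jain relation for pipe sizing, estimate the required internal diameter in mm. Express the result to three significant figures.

D ≈ 230 mm

Swamee-Jain (Type III): D = 0.66·[ε^1.25·(LQ²/(gh_f))^4.75 + ν·Q^9.4·(L/(gh_f))^5.2]^0.04
LQ²/(gh_f) = 0.04336; L/(gh_f) = 6.692
Term 1 = ε^1.25·(…)^4.75 = 2.19×10^-12; Term 2 = ν·Q^9.4·(…)^5.2 = 1.55×10^-12
D = 0.66·(2.19×10^-12 + 1.55×10^-12)^0.04 = 0.2304 m = 230 mm
Check: V = 1.93 m/s, Re = 2.93×10^5, f = 0.01716, h_f = 15.1 m ≈ 16.3 m ✓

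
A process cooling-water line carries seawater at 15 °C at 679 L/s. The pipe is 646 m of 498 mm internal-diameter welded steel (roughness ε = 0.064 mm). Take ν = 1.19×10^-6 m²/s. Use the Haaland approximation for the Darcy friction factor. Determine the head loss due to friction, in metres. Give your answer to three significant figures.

V = 4Q/(πD²) = 4·0.679/(π·0.498²) = 3.486 m/s
Re = VD/ν = 3.486·0.498/1.19×10^-6 = 1.46×10^6 → turbulent
ε/D = 0.064/498 = 1.29×10^-4
Haaland: f = 0.01341
h_f = f(L/D)V²/(2g) = 0.01341·(646/0.498)·3.486²/(2·9.81) = 10.78 m

h_f ≈ 10.8 m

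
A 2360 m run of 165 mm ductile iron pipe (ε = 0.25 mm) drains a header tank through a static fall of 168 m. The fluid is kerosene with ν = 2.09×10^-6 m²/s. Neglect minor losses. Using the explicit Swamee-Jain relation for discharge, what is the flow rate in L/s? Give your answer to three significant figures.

Q ≈ 68.2 L/s

Swamee-Jain (Type II): Q = -0.965·√(gD⁵h_f/L)·ln[ε/(3.7D) + √(3.17ν²L/(gD³h_f))]
√(gD⁵h_f/L) = √(9.81·0.165⁵·168/2360) = 0.009242
ε/(3.7D) = 4.10×10^-4; √(3.17ν²L/(gD³h_f)) = 6.64×10^-5
Q = -0.965·0.009242·ln(4.759×10^-4) = 0.06823 m³/s
Check: V = 3.19 m/s, Re = 2.52×10^5, f = 0.02280, h_f = 169 m ≈ 168 m ✓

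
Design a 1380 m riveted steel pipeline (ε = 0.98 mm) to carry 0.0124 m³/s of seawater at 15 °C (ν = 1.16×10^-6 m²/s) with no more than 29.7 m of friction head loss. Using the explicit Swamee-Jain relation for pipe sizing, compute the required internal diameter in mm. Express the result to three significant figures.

D ≈ 118 mm

Swamee-Jain (Type III): D = 0.66·[ε^1.25·(LQ²/(gh_f))^4.75 + ν·Q^9.4·(L/(gh_f))^5.2]^0.04
LQ²/(gh_f) = 7.283×10^-4; L/(gh_f) = 4.736
Term 1 = ε^1.25·(…)^4.75 = 2.16×10^-19; Term 2 = ν·Q^9.4·(…)^5.2 = 4.52×10^-21
D = 0.66·(2.16×10^-19 + 4.52×10^-21)^0.04 = 0.1184 m = 118 mm
Check: V = 1.13 m/s, Re = 1.15×10^5, f = 0.03641, h_f = 27.5 m ≈ 29.7 m ✓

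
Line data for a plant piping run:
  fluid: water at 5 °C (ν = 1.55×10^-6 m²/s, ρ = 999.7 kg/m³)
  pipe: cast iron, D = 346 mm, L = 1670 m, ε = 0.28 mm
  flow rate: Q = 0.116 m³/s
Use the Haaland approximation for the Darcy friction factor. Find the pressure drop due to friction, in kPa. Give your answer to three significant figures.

Δp ≈ 72.6 kPa

V = 4Q/(πD²) = 4·0.116/(π·0.346²) = 1.234 m/s
Re = VD/ν = 1.234·0.346/1.55×10^-6 = 2.75×10^5 → turbulent
ε/D = 0.28/346 = 8.09×10^-4
Haaland: f = 0.01976
h_f = f(L/D)V²/(2g) = 0.01976·(1670/0.346)·1.234²/(2·9.81) = 7.398 m
Δp = ρg·h_f = 999.7·9.81·7.398 = 72.55 kPa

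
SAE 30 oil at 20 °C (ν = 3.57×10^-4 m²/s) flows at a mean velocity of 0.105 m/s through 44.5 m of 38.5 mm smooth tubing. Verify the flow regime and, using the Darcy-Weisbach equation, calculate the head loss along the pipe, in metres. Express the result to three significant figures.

h_f ≈ 3.67 m

Re = VD/ν = 0.105·0.03850/3.57×10^-4 = 11.3 → laminar (Re < 2300)
f = 64/Re = 5.652
h_f = f(L/D)V²/(2g) = 5.652·(44.5/0.03850)·0.105²/(2·9.81) = 3.671 m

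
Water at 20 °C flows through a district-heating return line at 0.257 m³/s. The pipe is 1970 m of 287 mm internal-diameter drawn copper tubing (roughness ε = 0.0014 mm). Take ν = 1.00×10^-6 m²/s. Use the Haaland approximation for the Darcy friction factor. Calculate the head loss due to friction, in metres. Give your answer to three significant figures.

h_f ≈ 63.1 m

V = 4Q/(πD²) = 4·0.257/(π·0.287²) = 3.973 m/s
Re = VD/ν = 3.973·0.287/1.00×10^-6 = 1.14×10^6 → turbulent
ε/D = 0.0014/287 = 4.88×10^-6
Haaland: f = 0.01143
h_f = f(L/D)V²/(2g) = 0.01143·(1970/0.287)·3.973²/(2·9.81) = 63.09 m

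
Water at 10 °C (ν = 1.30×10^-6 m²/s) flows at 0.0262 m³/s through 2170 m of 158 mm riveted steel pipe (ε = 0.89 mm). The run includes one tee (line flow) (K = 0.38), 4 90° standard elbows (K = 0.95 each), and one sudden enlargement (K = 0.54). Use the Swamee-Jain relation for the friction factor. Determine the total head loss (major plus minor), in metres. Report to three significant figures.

V = 4Q/(πD²) = 1.336 m/s; V²/2g = 0.09101 m
Re = 1.62×10^5, ε/D = 0.00563 → f = 0.03223 (Swamee-Jain)
Major: h_f = f(L/D)·V²/2g = 0.03223·13734·0.09101 = 40.28 m
Minor: ΣK = 4.72; h_m = ΣK·V²/2g = 0.4296 m
Total H_L = 40.28 + 0.4296 = 40.71 m

H_L ≈ 40.7 m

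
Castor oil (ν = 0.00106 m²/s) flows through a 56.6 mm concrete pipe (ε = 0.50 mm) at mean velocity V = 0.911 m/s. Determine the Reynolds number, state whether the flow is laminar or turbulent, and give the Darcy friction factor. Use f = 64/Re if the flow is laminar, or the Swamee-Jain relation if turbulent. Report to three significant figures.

Re = VD/ν = 0.9110·0.0566/0.00106 = 48.6
Re < 2300 → laminar → f = 64/Re = 1.316

Re ≈ 48.6; laminar; f = 64/Re ≈ 1.32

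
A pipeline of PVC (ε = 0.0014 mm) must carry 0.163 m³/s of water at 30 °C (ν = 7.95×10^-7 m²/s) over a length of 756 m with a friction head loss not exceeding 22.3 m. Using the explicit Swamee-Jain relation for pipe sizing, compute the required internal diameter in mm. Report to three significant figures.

D ≈ 247 mm

Swamee-Jain (Type III): D = 0.66·[ε^1.25·(LQ²/(gh_f))^4.75 + ν·Q^9.4·(L/(gh_f))^5.2]^0.04
LQ²/(gh_f) = 0.09182; L/(gh_f) = 3.456
Term 1 = ε^1.25·(…)^4.75 = 5.71×10^-13; Term 2 = ν·Q^9.4·(…)^5.2 = 1.97×10^-11
D = 0.66·(5.71×10^-13 + 1.97×10^-11)^0.04 = 0.2465 m = 247 mm
Check: V = 3.41 m/s, Re = 1.06×10^6, f = 0.01164, h_f = 21.2 m ≈ 22.3 m ✓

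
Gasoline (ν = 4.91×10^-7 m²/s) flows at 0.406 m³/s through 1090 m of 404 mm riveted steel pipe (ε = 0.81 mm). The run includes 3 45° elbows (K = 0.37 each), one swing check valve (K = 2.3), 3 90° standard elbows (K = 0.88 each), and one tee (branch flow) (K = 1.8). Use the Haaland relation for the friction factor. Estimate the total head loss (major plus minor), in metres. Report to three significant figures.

H_L ≈ 36.5 m

V = 4Q/(πD²) = 3.167 m/s; V²/2g = 0.5113 m
Re = 2.61×10^6, ε/D = 0.00200 → f = 0.02355 (Haaland)
Major: h_f = f(L/D)·V²/2g = 0.02355·2698·0.5113 = 32.48 m
Minor: ΣK = 7.85; h_m = ΣK·V²/2g = 4.013 m
Total H_L = 32.48 + 4.013 = 36.49 m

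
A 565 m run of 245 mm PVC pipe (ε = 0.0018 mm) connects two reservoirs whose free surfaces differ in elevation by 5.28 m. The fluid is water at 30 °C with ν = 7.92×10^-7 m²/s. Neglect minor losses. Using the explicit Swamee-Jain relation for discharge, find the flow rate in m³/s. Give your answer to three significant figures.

Swamee-Jain (Type II): Q = -0.965·√(gD⁵h_f/L)·ln[ε/(3.7D) + √(3.17ν²L/(gD³h_f))]
√(gD⁵h_f/L) = √(9.81·0.245⁵·5.28/565) = 0.008996
ε/(3.7D) = 1.99×10^-6; √(3.17ν²L/(gD³h_f)) = 3.84×10^-5
Q = -0.965·0.008996·ln(4.039×10^-5) = 0.08783 m³/s
Check: V = 1.86 m/s, Re = 5.76×10^5, f = 0.01289, h_f = 5.26 m ≈ 5.28 m ✓

Q ≈ 0.0878 m³/s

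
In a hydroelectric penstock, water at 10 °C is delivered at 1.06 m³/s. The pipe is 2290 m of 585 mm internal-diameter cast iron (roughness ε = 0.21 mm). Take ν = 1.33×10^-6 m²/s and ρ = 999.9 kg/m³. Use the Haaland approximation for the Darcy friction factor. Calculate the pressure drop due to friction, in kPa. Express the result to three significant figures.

Δp ≈ 483 kPa

V = 4Q/(πD²) = 4·1.06/(π·0.585²) = 3.944 m/s
Re = VD/ν = 3.944·0.585/1.33×10^-6 = 1.73×10^6 → turbulent
ε/D = 0.21/585 = 3.59×10^-4
Haaland: f = 0.01588
h_f = f(L/D)V²/(2g) = 0.01588·(2290/0.585)·3.944²/(2·9.81) = 49.29 m
Δp = ρg·h_f = 999.9·9.81·49.29 = 483.5 kPa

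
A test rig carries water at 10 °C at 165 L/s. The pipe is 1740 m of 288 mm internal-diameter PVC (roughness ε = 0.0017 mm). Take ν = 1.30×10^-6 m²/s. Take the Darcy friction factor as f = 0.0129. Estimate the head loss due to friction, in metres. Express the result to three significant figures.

h_f ≈ 25.5 m

V = 4Q/(πD²) = 4·0.165/(π·0.288²) = 2.533 m/s
h_f = f(L/D)V²/(2g) = 0.01290·(1740/0.288)·2.533²/(2·9.81) = 25.48 m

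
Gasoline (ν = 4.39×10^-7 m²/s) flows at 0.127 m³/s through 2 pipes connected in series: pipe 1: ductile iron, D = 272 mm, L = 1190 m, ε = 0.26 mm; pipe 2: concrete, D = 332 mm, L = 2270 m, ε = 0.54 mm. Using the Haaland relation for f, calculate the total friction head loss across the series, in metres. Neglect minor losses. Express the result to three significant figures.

H ≈ 37.7 m

Pipe 1: V = 2.186 m/s, Re = 1.35×10^6, ε/D = 9.56×10^-4, f = 0.01966, h_1 = f(L/D)V²/2g = 20.95 m
Pipe 2: V = 1.467 m/s, Re = 1.11×10^6, ε/D = 0.00163, f = 0.02240, h_2 = f(L/D)V²/2g = 16.80 m
Series → Q common, losses add: H = Σh = 37.75 m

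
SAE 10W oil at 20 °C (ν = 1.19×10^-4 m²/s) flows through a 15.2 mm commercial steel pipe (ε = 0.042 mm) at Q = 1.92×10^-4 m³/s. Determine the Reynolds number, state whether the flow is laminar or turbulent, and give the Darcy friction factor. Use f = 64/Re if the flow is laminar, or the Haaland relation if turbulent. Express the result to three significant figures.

V = 4Q/(πD²) = 1.058 m/s
Re = VD/ν = 1.058·0.0152/1.19×10^-4 = 135
Re < 2300 → laminar → f = 64/Re = 0.4735

Re ≈ 135; laminar; f = 64/Re ≈ 0.474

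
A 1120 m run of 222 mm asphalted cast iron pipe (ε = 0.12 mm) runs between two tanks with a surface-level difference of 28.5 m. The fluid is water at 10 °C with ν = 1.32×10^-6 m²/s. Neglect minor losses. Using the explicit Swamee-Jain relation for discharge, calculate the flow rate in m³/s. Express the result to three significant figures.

Swamee-Jain (Type II): Q = -0.965·√(gD⁵h_f/L)·ln[ε/(3.7D) + √(3.17ν²L/(gD³h_f))]
√(gD⁵h_f/L) = √(9.81·0.222⁵·28.5/1120) = 0.01160
ε/(3.7D) = 1.46×10^-4; √(3.17ν²L/(gD³h_f)) = 4.50×10^-5
Q = -0.965·0.01160·ln(1.911×10^-4) = 0.09587 m³/s
Check: V = 2.48 m/s, Re = 4.17×10^5, f = 0.01819, h_f = 28.7 m ≈ 28.5 m ✓

Q ≈ 0.0959 m³/s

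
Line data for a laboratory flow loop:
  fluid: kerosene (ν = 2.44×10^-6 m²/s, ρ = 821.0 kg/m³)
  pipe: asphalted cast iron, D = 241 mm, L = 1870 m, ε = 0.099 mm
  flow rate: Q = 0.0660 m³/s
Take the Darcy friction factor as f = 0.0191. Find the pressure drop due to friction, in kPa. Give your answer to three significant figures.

V = 4Q/(πD²) = 4·0.0660/(π·0.241²) = 1.447 m/s
h_f = f(L/D)V²/(2g) = 0.01910·(1870/0.241)·1.447²/(2·9.81) = 15.81 m
Δp = ρg·h_f = 821.0·9.81·15.81 = 127.4 kPa

Δp ≈ 127 kPa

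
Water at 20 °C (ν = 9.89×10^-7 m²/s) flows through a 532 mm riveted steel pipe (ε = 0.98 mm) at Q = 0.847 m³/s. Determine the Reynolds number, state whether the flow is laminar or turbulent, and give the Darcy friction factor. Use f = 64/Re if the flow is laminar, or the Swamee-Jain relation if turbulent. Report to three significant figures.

Re ≈ 2.05×10^6; turbulent; f ≈ 0.0231

V = 4Q/(πD²) = 3.810 m/s
Re = VD/ν = 3.810·0.532/9.89×10^-7 = 2.05×10^6
Re > 4000 → turbulent; ε/D = 0.00184
Swamee-Jain: f = 0.02306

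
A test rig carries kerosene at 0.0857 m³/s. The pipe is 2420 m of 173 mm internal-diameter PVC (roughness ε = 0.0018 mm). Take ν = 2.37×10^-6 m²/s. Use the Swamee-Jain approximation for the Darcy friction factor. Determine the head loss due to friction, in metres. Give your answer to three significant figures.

V = 4Q/(πD²) = 4·0.0857/(π·0.173²) = 3.646 m/s
Re = VD/ν = 3.646·0.173/2.37×10^-6 = 2.66×10^5 → turbulent
ε/D = 0.0018/173 = 1.04×10^-5
Swamee-Jain: f = 0.01482
h_f = f(L/D)V²/(2g) = 0.01482·(2420/0.173)·3.646²/(2·9.81) = 140.4 m

h_f ≈ 140 m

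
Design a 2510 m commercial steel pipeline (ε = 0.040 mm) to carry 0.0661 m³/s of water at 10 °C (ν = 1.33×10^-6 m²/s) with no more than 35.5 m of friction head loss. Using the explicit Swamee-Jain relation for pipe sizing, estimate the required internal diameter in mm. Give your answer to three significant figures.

Swamee-Jain (Type III): D = 0.66·[ε^1.25·(LQ²/(gh_f))^4.75 + ν·Q^9.4·(L/(gh_f))^5.2]^0.04
LQ²/(gh_f) = 0.03149; L/(gh_f) = 7.207
Term 1 = ε^1.25·(…)^4.75 = 2.34×10^-13; Term 2 = ν·Q^9.4·(…)^5.2 = 3.12×10^-13
D = 0.66·(2.34×10^-13 + 3.12×10^-13)^0.04 = 0.2133 m = 213 mm
Check: V = 1.85 m/s, Re = 2.97×10^5, f = 0.01623, h_f = 33.3 m ≈ 35.5 m ✓

D ≈ 213 mm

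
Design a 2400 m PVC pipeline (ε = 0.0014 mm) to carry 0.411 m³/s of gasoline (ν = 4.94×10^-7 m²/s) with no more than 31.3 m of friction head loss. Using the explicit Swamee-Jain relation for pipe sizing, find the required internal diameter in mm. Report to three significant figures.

Swamee-Jain (Type III): D = 0.66·[ε^1.25·(LQ²/(gh_f))^4.75 + ν·Q^9.4·(L/(gh_f))^5.2]^0.04
LQ²/(gh_f) = 1.320; L/(gh_f) = 7.816
Term 1 = ε^1.25·(…)^4.75 = 1.80×10^-7; Term 2 = ν·Q^9.4·(…)^5.2 = 5.10×10^-6
D = 0.66·(1.80×10^-7 + 5.10×10^-6)^0.04 = 0.4059 m = 406 mm
Check: V = 3.18 m/s, Re = 2.61×10^6, f = 0.01010, h_f = 30.7 m ≈ 31.3 m ✓

D ≈ 406 mm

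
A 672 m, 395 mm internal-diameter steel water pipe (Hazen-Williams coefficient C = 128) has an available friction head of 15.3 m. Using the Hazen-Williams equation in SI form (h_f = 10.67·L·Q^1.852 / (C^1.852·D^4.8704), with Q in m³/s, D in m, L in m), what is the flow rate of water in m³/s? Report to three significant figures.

Q ≈ 0.402 m³/s

Rearranging: Q = [h_f·C^1.852·D^4.8704 / (10.67·L)]^(1/1.852)
Q = [15.3·128^1.852·0.395^4.8704 / (10.67·672)]^0.540 = 0.4020 m³/s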